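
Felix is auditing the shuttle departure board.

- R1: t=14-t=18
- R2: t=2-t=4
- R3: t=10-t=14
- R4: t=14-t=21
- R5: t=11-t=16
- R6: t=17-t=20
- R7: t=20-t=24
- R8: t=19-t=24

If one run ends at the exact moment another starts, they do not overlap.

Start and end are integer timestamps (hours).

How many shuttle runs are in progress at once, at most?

Sort all start/end points and keep a running count:
t=2 start R2 → 1
t=4 end R2 → 0
t=10 start R3 → 1
t=11 start R5 → 2
t=14 end R3 → 1
t=14 start R1 → 2
t=14 start R4 → 3
t=16 end R5 → 2
t=17 start R6 → 3
t=18 end R1 → 2
t=19 start R8 → 3
t=20 end R6 → 2
t=20 start R7 → 3
t=21 end R4 → 2
t=24 end R7 → 1
t=24 end R8 → 0
Peak is 3, at t=14 (R1, R4, R5).

3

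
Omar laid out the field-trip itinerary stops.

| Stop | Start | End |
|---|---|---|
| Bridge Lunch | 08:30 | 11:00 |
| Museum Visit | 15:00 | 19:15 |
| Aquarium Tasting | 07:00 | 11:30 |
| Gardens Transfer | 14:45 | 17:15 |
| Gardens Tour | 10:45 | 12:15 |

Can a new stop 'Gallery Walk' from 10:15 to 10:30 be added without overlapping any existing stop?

Aquarium Tasting: starts 07:00 before Gallery Walk ends 10:30, and ends 11:30 after Gallery Walk starts 10:15 → overlap.
Bridge Lunch: starts 08:30 before Gallery Walk ends 10:30, and ends 11:00 after Gallery Walk starts 10:15 → overlap.
Gardens Tour: starts 10:45 at or after Gallery Walk ends 10:30 → clear.
Gardens Transfer: starts 14:45 at or after Gallery Walk ends 10:30 → clear.
Museum Visit: starts 15:00 at or after Gallery Walk ends 10:30 → clear.
Gallery Walk overlaps Aquarium Tasting, Bridge Lunch.

No — it overlaps Aquarium Tasting, Bridge Lunch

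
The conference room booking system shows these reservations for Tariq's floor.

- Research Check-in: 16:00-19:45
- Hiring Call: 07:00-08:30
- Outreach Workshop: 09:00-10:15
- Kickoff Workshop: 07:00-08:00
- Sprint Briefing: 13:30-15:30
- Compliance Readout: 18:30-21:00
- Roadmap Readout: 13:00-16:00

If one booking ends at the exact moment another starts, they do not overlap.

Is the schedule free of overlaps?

No

Check each pair: they overlap iff neither finishes before the other starts.
Sorted by start: Hiring Call, Kickoff Workshop, Outreach Workshop, Roadmap Readout, Sprint Briefing, Research Check-in, Compliance Readout.
Kickoff Workshop starts before Hiring Call ends → Hiring Call and Kickoff Workshop overlap.
That's a conflict, so the schedule is not conflict-free.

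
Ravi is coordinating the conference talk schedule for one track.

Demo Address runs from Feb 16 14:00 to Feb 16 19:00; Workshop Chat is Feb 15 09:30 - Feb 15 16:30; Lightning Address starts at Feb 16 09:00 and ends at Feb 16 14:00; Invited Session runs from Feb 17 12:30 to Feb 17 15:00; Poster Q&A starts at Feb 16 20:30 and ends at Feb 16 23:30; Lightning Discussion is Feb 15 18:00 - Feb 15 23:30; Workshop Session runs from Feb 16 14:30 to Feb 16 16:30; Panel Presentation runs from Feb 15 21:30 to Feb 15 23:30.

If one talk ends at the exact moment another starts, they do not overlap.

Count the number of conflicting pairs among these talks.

Sorted by start: Workshop Chat, Lightning Discussion, Panel Presentation, Lightning Address, Demo Address, Workshop Session, Poster Q&A, Invited Session.
Lightning Discussion starts after Workshop Chat ends; Workshop Chat is clear from here.
Panel Presentation starts before Lightning Discussion ends → Lightning Discussion and Panel Presentation overlap.
Lightning Address starts after Lightning Discussion ends; Lightning Discussion is clear from here.
Lightning Address starts after Panel Presentation ends; Panel Presentation is clear from here.
Demo Address starts exactly when Lightning Address ends (back-to-back, no overlap); Lightning Address is clear from here.
Workshop Session starts before Demo Address ends → Demo Address and Workshop Session overlap.
Poster Q&A starts after Demo Address ends; Demo Address is clear from here.
Poster Q&A starts after Workshop Session ends; Workshop Session is clear from here.
Invited Session starts after Poster Q&A ends.
Overlapping pairs: Demo Address & Workshop Session, Lightning Discussion & Panel Presentation — 2 in total.

2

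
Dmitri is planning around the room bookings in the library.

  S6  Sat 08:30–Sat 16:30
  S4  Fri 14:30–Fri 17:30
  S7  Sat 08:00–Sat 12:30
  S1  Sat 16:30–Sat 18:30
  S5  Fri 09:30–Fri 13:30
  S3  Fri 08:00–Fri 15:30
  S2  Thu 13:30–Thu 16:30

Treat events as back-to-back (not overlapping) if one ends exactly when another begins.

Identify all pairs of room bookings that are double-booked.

Sorted by start: S2, S3, S5, S4, S7, S6, S1.
S3 starts after S2 ends, so S2 has no further overlaps.
S5 starts before S3 ends → S3 and S5 overlap.
S4 starts before S3 ends → S3 and S4 overlap.
S7 starts after S3 ends, so S3 has no further overlaps.
S4 starts after S5 ends, so S5 has no further overlaps.
S7 starts after S4 ends, so S4 has no further overlaps.
S6 starts before S7 ends → S7 and S6 overlap.
S1 starts after S7 ends.
S1 starts exactly when S6 ends (back-to-back, no overlap).

S3 & S4, S3 & S5, S6 & S7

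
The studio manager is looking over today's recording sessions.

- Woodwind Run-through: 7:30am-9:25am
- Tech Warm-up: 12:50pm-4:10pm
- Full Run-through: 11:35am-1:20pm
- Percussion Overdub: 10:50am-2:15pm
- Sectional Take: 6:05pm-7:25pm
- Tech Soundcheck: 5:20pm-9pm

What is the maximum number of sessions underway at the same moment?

Sort all start/end points and keep a running count:
7:30am start Woodwind Run-through → 1
9:25am end Woodwind Run-through → 0
10:50am start Percussion Overdub → 1
11:35am start Full Run-through → 2
12:50pm start Tech Warm-up → 3
1:20pm end Full Run-through → 2
2:15pm end Percussion Overdub → 1
4:10pm end Tech Warm-up → 0
5:20pm start Tech Soundcheck → 1
6:05pm start Sectional Take → 2
7:25pm end Sectional Take → 1
9pm end Tech Soundcheck → 0
Peak is 3, at 12:50pm (Full Run-through, Percussion Overdub, Tech Warm-up).

3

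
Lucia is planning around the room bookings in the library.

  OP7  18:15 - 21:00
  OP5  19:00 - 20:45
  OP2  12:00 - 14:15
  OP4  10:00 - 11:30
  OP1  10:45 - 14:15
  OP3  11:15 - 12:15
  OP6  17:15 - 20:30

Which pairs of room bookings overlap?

OP1 & OP2, OP1 & OP3, OP1 & OP4, OP2 & OP3, OP3 & OP4, OP5 & OP6, OP5 & OP7, OP6 & OP7

Sorted by start: OP4, OP1, OP3, OP2, OP6, OP7, OP5.
OP1 starts before OP4 ends → OP4 and OP1 overlap.
OP3 starts before OP4 ends → OP4 and OP3 overlap.
OP2 starts after OP4 ends; OP4 is clear from here.
OP3 starts before OP1 ends → OP1 and OP3 overlap.
OP2 starts before OP1 ends → OP1 and OP2 overlap.
OP6 starts after OP1 ends; OP1 is clear from here.
OP2 starts before OP3 ends → OP3 and OP2 overlap.
OP6 starts after OP3 ends; OP3 is clear from here.
OP6 starts after OP2 ends; OP2 is clear from here.
OP7 starts before OP6 ends → OP6 and OP7 overlap.
OP5 starts before OP6 ends → OP6 and OP5 overlap.
OP5 starts before OP7 ends → OP7 and OP5 overlap.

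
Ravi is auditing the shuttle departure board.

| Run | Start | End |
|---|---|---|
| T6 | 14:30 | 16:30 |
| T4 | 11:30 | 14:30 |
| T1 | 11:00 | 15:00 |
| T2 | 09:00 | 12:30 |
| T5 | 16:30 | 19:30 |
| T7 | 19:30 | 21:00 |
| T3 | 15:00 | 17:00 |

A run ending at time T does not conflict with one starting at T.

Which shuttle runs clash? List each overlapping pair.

Two intervals overlap when each starts before the other ends.
Sorted by start: T2, T1, T4, T6, T3, T5, T7.
T1 starts before T2 ends → T2 and T1 overlap.
T4 starts before T2 ends → T2 and T4 overlap.
T6 starts after T2 ends — done with T2.
T4 starts before T1 ends → T1 and T4 overlap.
T6 starts before T1 ends → T1 and T6 overlap.
T3 starts exactly when T1 ends (back-to-back, no overlap) — done with T1.
T6 starts exactly when T4 ends (back-to-back, no overlap) — done with T4.
T3 starts before T6 ends → T6 and T3 overlap.
T5 starts exactly when T6 ends (back-to-back, no overlap) — done with T6.
T5 starts before T3 ends → T3 and T5 overlap.
T7 starts after T3 ends.
T7 starts exactly when T5 ends (back-to-back, no overlap).

T1 & T2, T1 & T4, T1 & T6, T2 & T4, T3 & T5, T3 & T6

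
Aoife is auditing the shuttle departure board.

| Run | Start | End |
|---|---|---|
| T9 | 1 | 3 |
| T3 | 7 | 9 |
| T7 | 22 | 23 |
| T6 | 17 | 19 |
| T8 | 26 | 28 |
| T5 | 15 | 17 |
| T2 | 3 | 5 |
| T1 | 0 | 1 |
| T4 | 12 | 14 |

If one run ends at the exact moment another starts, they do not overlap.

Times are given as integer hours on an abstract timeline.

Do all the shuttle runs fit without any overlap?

Sorted by start: T1, T9, T2, T3, T4, T5, T6, T7, T8.
T9 starts exactly when T1 ends (back-to-back, no overlap), so T1 has no further overlaps.
T2 starts exactly when T9 ends (back-to-back, no overlap), so T9 has no further overlaps.
T3 starts after T2 ends, so T2 has no further overlaps.
T4 starts after T3 ends, so T3 has no further overlaps.
T5 starts after T4 ends, so T4 has no further overlaps.
T6 starts exactly when T5 ends (back-to-back, no overlap), so T5 has no further overlaps.
T7 starts after T6 ends, so T6 has no further overlaps.
T8 starts after T7 ends.
Every pair is clear; the schedule has no overlaps.

Yes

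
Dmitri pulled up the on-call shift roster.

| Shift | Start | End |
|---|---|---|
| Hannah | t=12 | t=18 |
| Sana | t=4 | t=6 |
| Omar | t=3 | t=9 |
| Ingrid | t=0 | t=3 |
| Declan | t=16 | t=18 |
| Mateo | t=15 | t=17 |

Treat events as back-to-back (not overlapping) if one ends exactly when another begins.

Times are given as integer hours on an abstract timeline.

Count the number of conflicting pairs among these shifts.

4

Check each pair: they overlap iff neither finishes before the other starts.
Sorted by start: Ingrid, Omar, Sana, Hannah, Mateo, Declan.
Omar starts exactly when Ingrid ends (back-to-back, no overlap), so nothing later overlaps Ingrid either.
Sana starts before Omar ends → Omar and Sana overlap.
Hannah starts after Omar ends, so nothing later overlaps Omar either.
Hannah starts after Sana ends, so nothing later overlaps Sana either.
Mateo starts before Hannah ends → Hannah and Mateo overlap.
Declan starts before Hannah ends → Hannah and Declan overlap.
Declan starts before Mateo ends → Mateo and Declan overlap.
Overlapping pairs: Declan & Hannah, Declan & Mateo, Hannah & Mateo, Omar & Sana — 4 in total.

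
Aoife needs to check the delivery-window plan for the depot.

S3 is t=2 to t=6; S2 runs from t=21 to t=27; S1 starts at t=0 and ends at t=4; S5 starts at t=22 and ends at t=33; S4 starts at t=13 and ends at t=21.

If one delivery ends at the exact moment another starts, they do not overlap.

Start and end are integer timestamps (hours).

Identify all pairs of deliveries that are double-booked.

Sorted by start: S1, S3, S4, S2, S5.
S3 starts before S1 ends → S1 and S3 overlap.
S4 starts after S1 ends; S1 is clear from here.
S4 starts after S3 ends; S3 is clear from here.
S2 starts exactly when S4 ends (back-to-back, no overlap); S4 is clear from here.
S5 starts before S2 ends → S2 and S5 overlap.

S1 & S3, S2 & S5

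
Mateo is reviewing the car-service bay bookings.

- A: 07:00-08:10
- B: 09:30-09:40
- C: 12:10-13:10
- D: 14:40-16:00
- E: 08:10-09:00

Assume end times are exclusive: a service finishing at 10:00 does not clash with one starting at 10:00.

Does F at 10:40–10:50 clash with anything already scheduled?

A: ends 08:10 at or before F starts 10:40 → clear.
E: ends 09:00 at or before F starts 10:40 → clear.
B: ends 09:40 at or before F starts 10:40 → clear.
C: starts 12:10 at or after F ends 10:50 → clear.
D: starts 14:40 at or after F ends 10:50 → clear.

No — it doesn't clash with anything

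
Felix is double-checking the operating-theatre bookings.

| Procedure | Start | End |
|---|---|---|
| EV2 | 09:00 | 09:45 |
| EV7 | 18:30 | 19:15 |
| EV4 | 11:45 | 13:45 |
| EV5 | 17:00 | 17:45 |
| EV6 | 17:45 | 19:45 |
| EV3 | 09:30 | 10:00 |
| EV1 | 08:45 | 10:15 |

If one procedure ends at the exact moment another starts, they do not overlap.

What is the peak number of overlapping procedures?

Sweep the timeline, counting +1 at each start and −1 at each end (ends before starts at a tie):
08:45 start EV1 → 1
09:00 start EV2 → 2
09:30 start EV3 → 3
09:45 end EV2 → 2
10:00 end EV3 → 1
10:15 end EV1 → 0
11:45 start EV4 → 1
13:45 end EV4 → 0
17:00 start EV5 → 1
17:45 end EV5 → 0
17:45 start EV6 → 1
18:30 start EV7 → 2
19:15 end EV7 → 1
19:45 end EV6 → 0
Peak is 3, at 09:30 (EV1, EV2, EV3).

3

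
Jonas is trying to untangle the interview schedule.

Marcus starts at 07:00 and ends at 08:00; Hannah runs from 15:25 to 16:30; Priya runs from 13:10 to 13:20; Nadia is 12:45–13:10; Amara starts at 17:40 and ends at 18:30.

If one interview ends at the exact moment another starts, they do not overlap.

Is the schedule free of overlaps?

Yes

Sorted by start: Marcus, Nadia, Priya, Hannah, Amara.
Nadia starts after Marcus ends — done with Marcus.
Priya starts exactly when Nadia ends (back-to-back, no overlap) — done with Nadia.
Hannah starts after Priya ends — done with Priya.
Amara starts after Hannah ends.
Every pair is clear; the schedule has no overlaps.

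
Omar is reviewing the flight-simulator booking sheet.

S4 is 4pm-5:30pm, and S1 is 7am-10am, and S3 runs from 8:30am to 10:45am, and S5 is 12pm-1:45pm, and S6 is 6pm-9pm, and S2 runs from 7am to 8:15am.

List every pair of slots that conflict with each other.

S1 & S2, S1 & S3

Check each pair: they overlap iff neither finishes before the other starts.
Sorted by start: S1, S2, S3, S5, S4, S6.
S2 starts before S1 ends → S1 and S2 overlap.
S3 starts before S1 ends → S1 and S3 overlap.
S5 starts after S1 ends, so nothing later overlaps S1 either.
S3 starts after S2 ends, so nothing later overlaps S2 either.
S5 starts after S3 ends, so nothing later overlaps S3 either.
S4 starts after S5 ends, so nothing later overlaps S5 either.
S6 starts after S4 ends.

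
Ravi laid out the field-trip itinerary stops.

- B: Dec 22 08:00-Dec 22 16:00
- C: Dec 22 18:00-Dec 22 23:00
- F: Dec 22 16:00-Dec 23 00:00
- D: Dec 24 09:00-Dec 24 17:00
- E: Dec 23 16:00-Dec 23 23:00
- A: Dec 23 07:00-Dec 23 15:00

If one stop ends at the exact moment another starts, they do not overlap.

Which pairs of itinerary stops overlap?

Sorted by start: B, F, C, A, E, D.
F starts exactly when B ends (back-to-back, no overlap); B is clear from here.
C starts before F ends → F and C overlap.
A starts after F ends; F is clear from here.
A starts after C ends; C is clear from here.
E starts after A ends; A is clear from here.
D starts after E ends.

C & F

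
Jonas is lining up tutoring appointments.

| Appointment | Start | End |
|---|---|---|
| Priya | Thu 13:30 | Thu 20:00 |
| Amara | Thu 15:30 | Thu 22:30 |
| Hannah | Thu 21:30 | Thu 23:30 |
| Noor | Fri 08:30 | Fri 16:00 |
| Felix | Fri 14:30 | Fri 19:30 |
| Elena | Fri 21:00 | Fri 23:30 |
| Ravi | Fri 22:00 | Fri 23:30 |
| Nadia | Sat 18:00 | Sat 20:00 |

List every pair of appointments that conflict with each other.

Amara & Hannah, Amara & Priya, Elena & Ravi, Felix & Noor

Two intervals overlap when each starts before the other ends.
Sorted by start: Priya, Amara, Hannah, Noor, Felix, Elena, Ravi, Nadia.
Amara starts before Priya ends → Priya and Amara overlap.
Hannah starts after Priya ends, so nothing later overlaps Priya either.
Hannah starts before Amara ends → Amara and Hannah overlap.
Noor starts after Amara ends, so nothing later overlaps Amara either.
Noor starts after Hannah ends, so nothing later overlaps Hannah either.
Felix starts before Noor ends → Noor and Felix overlap.
Elena starts after Noor ends, so nothing later overlaps Noor either.
Elena starts after Felix ends, so nothing later overlaps Felix either.
Ravi starts before Elena ends → Elena and Ravi overlap.
Nadia starts after Elena ends.
Nadia starts after Ravi ends.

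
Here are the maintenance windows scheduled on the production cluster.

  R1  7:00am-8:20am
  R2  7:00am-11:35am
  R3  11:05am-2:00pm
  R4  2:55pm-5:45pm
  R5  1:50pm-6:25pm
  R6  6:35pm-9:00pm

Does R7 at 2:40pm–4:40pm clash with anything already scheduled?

Yes — it overlaps R4, R5

R1: ends 8:20am at or before R7 starts 2:40pm → clear.
R2: ends 11:35am at or before R7 starts 2:40pm → clear.
R3: ends 2:00pm at or before R7 starts 2:40pm → clear.
R5: starts 1:50pm before R7 ends 4:40pm, and ends 6:25pm after R7 starts 2:40pm → overlap.
R4: starts 2:55pm before R7 ends 4:40pm, and ends 5:45pm after R7 starts 2:40pm → overlap.
R6: starts 6:35pm at or after R7 ends 4:40pm → clear.
R7 overlaps R4, R5.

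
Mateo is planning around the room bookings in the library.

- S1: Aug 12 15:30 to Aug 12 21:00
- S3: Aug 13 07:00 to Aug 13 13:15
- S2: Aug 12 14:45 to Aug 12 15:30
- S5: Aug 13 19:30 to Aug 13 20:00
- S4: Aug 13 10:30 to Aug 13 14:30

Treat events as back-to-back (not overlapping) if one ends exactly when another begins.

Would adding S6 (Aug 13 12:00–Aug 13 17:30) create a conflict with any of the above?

Yes — it overlaps S3, S4

S2: ends Aug 12 15:30 at or before S6 starts Aug 13 12:00 → clear.
S1: ends Aug 12 21:00 at or before S6 starts Aug 13 12:00 → clear.
S3: starts Aug 13 07:00 before S6 ends Aug 13 17:30, and ends Aug 13 13:15 after S6 starts Aug 13 12:00 → overlap.
S4: starts Aug 13 10:30 before S6 ends Aug 13 17:30, and ends Aug 13 14:30 after S6 starts Aug 13 12:00 → overlap.
S5: starts Aug 13 19:30 at or after S6 ends Aug 13 17:30 → clear.
S6 overlaps S3, S4.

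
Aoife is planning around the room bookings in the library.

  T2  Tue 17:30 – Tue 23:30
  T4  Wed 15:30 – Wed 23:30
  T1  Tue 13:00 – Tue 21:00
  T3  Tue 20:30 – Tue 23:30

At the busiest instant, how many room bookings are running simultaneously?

Walk through starts and ends in time order (an end at T is processed before a start at T):
Tue 13:00 start T1 → 1
Tue 17:30 start T2 → 2
Tue 20:30 start T3 → 3
Tue 21:00 end T1 → 2
Tue 23:30 end T2 → 1
Tue 23:30 end T3 → 0
Wed 15:30 start T4 → 1
Wed 23:30 end T4 → 0
Peak is 3, at Tue 20:30 (T1, T2, T3).

3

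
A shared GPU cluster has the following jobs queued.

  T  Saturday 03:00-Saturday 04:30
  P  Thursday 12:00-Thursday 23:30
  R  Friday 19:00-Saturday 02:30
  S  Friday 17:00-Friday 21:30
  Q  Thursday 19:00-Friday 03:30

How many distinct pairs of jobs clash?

Sorted by start: P, Q, S, R, T.
Q starts before P ends → P and Q overlap.
S starts after P ends, so nothing later overlaps P either.
S starts after Q ends, so nothing later overlaps Q either.
R starts before S ends → S and R overlap.
T starts after S ends.
T starts after R ends.
Overlapping pairs: P & Q, R & S — 2 in total.

2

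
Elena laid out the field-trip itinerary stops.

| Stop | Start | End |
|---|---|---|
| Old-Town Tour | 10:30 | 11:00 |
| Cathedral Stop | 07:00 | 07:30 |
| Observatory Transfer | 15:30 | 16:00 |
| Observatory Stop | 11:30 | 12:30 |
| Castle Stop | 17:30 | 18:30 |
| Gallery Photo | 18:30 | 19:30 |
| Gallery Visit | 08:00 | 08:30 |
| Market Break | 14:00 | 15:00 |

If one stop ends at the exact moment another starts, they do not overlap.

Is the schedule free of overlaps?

Sorted by start: Cathedral Stop, Gallery Visit, Old-Town Tour, Observatory Stop, Market Break, Observatory Transfer, Castle Stop, Gallery Photo.
Gallery Visit starts after Cathedral Stop ends, so Cathedral Stop has no further overlaps.
Old-Town Tour starts after Gallery Visit ends, so Gallery Visit has no further overlaps.
Observatory Stop starts after Old-Town Tour ends, so Old-Town Tour has no further overlaps.
Market Break starts after Observatory Stop ends, so Observatory Stop has no further overlaps.
Observatory Transfer starts after Market Break ends, so Market Break has no further overlaps.
Castle Stop starts after Observatory Transfer ends, so Observatory Transfer has no further overlaps.
Gallery Photo starts exactly when Castle Stop ends (back-to-back, no overlap).
Every pair is clear; the schedule has no overlaps.

Yes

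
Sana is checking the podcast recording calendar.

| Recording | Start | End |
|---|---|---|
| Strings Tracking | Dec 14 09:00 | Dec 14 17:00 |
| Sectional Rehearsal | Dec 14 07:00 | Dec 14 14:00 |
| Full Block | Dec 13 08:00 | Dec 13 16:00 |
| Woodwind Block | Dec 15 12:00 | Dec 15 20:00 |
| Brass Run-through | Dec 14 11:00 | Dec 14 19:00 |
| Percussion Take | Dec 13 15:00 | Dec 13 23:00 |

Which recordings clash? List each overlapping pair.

Brass Run-through & Sectional Rehearsal, Brass Run-through & Strings Tracking, Full Block & Percussion Take, Sectional Rehearsal & Strings Tracking

Sorted by start: Full Block, Percussion Take, Sectional Rehearsal, Strings Tracking, Brass Run-through, Woodwind Block.
Percussion Take starts before Full Block ends → Full Block and Percussion Take overlap.
Sectional Rehearsal starts after Full Block ends, so nothing later overlaps Full Block either.
Sectional Rehearsal starts after Percussion Take ends, so nothing later overlaps Percussion Take either.
Strings Tracking starts before Sectional Rehearsal ends → Sectional Rehearsal and Strings Tracking overlap.
Brass Run-through starts before Sectional Rehearsal ends → Sectional Rehearsal and Brass Run-through overlap.
Woodwind Block starts after Sectional Rehearsal ends.
Brass Run-through starts before Strings Tracking ends → Strings Tracking and Brass Run-through overlap.
Woodwind Block starts after Strings Tracking ends.
Woodwind Block starts after Brass Run-through ends.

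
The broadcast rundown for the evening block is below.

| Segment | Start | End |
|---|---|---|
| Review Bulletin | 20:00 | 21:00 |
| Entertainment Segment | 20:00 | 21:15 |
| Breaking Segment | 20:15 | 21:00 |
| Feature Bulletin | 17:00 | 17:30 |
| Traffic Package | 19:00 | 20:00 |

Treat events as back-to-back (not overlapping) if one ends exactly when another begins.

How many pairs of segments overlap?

Sorted by start: Feature Bulletin, Traffic Package, Review Bulletin, Entertainment Segment, Breaking Segment.
Traffic Package starts after Feature Bulletin ends, so nothing later overlaps Feature Bulletin either.
Review Bulletin starts exactly when Traffic Package ends (back-to-back, no overlap), so nothing later overlaps Traffic Package either.
Entertainment Segment starts before Review Bulletin ends → Review Bulletin and Entertainment Segment overlap.
Breaking Segment starts before Review Bulletin ends → Review Bulletin and Breaking Segment overlap.
Breaking Segment starts before Entertainment Segment ends → Entertainment Segment and Breaking Segment overlap.
Overlapping pairs: Breaking Segment & Entertainment Segment, Breaking Segment & Review Bulletin, Entertainment Segment & Review Bulletin — 3 in total.

3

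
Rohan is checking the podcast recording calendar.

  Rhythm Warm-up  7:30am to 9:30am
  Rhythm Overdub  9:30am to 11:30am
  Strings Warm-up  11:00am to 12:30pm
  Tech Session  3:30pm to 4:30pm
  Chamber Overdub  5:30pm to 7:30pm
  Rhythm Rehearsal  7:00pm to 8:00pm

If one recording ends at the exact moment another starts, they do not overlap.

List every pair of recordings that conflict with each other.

Chamber Overdub & Rhythm Rehearsal, Rhythm Overdub & Strings Warm-up

Sorted by start: Rhythm Warm-up, Rhythm Overdub, Strings Warm-up, Tech Session, Chamber Overdub, Rhythm Rehearsal.
Rhythm Overdub starts exactly when Rhythm Warm-up ends (back-to-back, no overlap), so nothing later overlaps Rhythm Warm-up either.
Strings Warm-up starts before Rhythm Overdub ends → Rhythm Overdub and Strings Warm-up overlap.
Tech Session starts after Rhythm Overdub ends, so nothing later overlaps Rhythm Overdub either.
Tech Session starts after Strings Warm-up ends, so nothing later overlaps Strings Warm-up either.
Chamber Overdub starts after Tech Session ends, so nothing later overlaps Tech Session either.
Rhythm Rehearsal starts before Chamber Overdub ends → Chamber Overdub and Rhythm Rehearsal overlap.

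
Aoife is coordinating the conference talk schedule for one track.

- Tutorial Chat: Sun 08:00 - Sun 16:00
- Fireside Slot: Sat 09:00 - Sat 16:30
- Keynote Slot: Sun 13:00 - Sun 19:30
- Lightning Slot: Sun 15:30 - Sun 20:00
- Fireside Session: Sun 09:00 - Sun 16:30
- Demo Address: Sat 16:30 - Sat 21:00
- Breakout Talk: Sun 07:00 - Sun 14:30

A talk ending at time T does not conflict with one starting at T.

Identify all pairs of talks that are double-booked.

Breakout Talk & Fireside Session, Breakout Talk & Keynote Slot, Breakout Talk & Tutorial Chat, Fireside Session & Keynote Slot, Fireside Session & Lightning Slot, Fireside Session & Tutorial Chat, Keynote Slot & Lightning Slot, Keynote Slot & Tutorial Chat, Lightning Slot & Tutorial Chat

Check each pair: they overlap iff neither finishes before the other starts.
Sorted by start: Fireside Slot, Demo Address, Breakout Talk, Tutorial Chat, Fireside Session, Keynote Slot, Lightning Slot.
Demo Address starts exactly when Fireside Slot ends (back-to-back, no overlap); Fireside Slot is clear from here.
Breakout Talk starts after Demo Address ends; Demo Address is clear from here.
Tutorial Chat starts before Breakout Talk ends → Breakout Talk and Tutorial Chat overlap.
Fireside Session starts before Breakout Talk ends → Breakout Talk and Fireside Session overlap.
Keynote Slot starts before Breakout Talk ends → Breakout Talk and Keynote Slot overlap.
Lightning Slot starts after Breakout Talk ends.
Fireside Session starts before Tutorial Chat ends → Tutorial Chat and Fireside Session overlap.
Keynote Slot starts before Tutorial Chat ends → Tutorial Chat and Keynote Slot overlap.
Lightning Slot starts before Tutorial Chat ends → Tutorial Chat and Lightning Slot overlap.
Keynote Slot starts before Fireside Session ends → Fireside Session and Keynote Slot overlap.
Lightning Slot starts before Fireside Session ends → Fireside Session and Lightning Slot overlap.
Lightning Slot starts before Keynote Slot ends → Keynote Slot and Lightning Slot overlap.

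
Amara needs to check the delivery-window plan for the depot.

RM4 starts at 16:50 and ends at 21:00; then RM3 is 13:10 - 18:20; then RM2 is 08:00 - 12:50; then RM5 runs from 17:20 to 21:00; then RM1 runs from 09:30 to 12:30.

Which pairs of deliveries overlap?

RM1 & RM2, RM3 & RM4, RM3 & RM5, RM4 & RM5

Check each pair: they overlap iff neither finishes before the other starts.
Sorted by start: RM2, RM1, RM3, RM4, RM5.
RM1 starts before RM2 ends → RM2 and RM1 overlap.
RM3 starts after RM2 ends; RM2 is clear from here.
RM3 starts after RM1 ends; RM1 is clear from here.
RM4 starts before RM3 ends → RM3 and RM4 overlap.
RM5 starts before RM3 ends → RM3 and RM5 overlap.
RM5 starts before RM4 ends → RM4 and RM5 overlap.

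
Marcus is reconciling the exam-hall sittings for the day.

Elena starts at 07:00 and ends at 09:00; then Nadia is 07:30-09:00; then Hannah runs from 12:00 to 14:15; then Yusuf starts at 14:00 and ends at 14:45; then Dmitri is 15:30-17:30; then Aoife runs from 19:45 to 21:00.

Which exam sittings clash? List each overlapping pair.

Sorted by start: Elena, Nadia, Hannah, Yusuf, Dmitri, Aoife.
Nadia starts before Elena ends → Elena and Nadia overlap.
Hannah starts after Elena ends, so nothing later overlaps Elena either.
Hannah starts after Nadia ends, so nothing later overlaps Nadia either.
Yusuf starts before Hannah ends → Hannah and Yusuf overlap.
Dmitri starts after Hannah ends, so nothing later overlaps Hannah either.
Dmitri starts after Yusuf ends, so nothing later overlaps Yusuf either.
Aoife starts after Dmitri ends.

Elena & Nadia, Hannah & Yusuf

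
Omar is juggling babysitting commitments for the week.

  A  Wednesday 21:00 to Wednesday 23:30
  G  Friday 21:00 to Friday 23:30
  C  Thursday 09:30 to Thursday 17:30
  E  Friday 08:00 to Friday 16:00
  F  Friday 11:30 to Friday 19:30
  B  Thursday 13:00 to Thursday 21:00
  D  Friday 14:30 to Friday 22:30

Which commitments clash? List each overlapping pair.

Sorted by start: A, C, B, E, F, D, G.
C starts after A ends, so A has no further overlaps.
B starts before C ends → C and B overlap.
E starts after C ends, so C has no further overlaps.
E starts after B ends, so B has no further overlaps.
F starts before E ends → E and F overlap.
D starts before E ends → E and D overlap.
G starts after E ends.
D starts before F ends → F and D overlap.
G starts after F ends.
G starts before D ends → D and G overlap.

B & C, D & E, D & F, D & G, E & F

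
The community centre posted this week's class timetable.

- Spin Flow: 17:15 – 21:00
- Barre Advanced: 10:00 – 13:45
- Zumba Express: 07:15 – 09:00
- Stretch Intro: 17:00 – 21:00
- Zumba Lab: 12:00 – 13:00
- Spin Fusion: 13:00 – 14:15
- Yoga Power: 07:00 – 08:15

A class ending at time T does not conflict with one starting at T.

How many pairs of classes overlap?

4

Sorted by start: Yoga Power, Zumba Express, Barre Advanced, Zumba Lab, Spin Fusion, Stretch Intro, Spin Flow.
Zumba Express starts before Yoga Power ends → Yoga Power and Zumba Express overlap.
Barre Advanced starts after Yoga Power ends, so Yoga Power has no further overlaps.
Barre Advanced starts after Zumba Express ends, so Zumba Express has no further overlaps.
Zumba Lab starts before Barre Advanced ends → Barre Advanced and Zumba Lab overlap.
Spin Fusion starts before Barre Advanced ends → Barre Advanced and Spin Fusion overlap.
Stretch Intro starts after Barre Advanced ends, so Barre Advanced has no further overlaps.
Spin Fusion starts exactly when Zumba Lab ends (back-to-back, no overlap), so Zumba Lab has no further overlaps.
Stretch Intro starts after Spin Fusion ends, so Spin Fusion has no further overlaps.
Spin Flow starts before Stretch Intro ends → Stretch Intro and Spin Flow overlap.
Overlapping pairs: Barre Advanced & Spin Fusion, Barre Advanced & Zumba Lab, Spin Flow & Stretch Intro, Yoga Power & Zumba Express — 4 in total.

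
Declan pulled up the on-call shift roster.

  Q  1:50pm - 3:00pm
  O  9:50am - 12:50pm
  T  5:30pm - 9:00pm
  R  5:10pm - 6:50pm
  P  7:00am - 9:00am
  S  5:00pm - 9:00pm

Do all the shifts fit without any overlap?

No

Sorted by start: P, O, Q, S, R, T.
O starts after P ends; P is clear from here.
Q starts after O ends; O is clear from here.
S starts after Q ends; Q is clear from here.
R starts before S ends → S and R overlap.
That's a conflict, so the schedule is not conflict-free.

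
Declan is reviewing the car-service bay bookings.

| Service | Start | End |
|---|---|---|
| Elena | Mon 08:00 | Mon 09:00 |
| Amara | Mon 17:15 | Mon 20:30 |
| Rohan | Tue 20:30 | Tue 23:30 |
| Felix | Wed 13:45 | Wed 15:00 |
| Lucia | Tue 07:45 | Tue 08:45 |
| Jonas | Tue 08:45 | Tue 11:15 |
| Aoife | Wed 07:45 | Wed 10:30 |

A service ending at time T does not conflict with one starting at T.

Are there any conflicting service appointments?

Two intervals overlap when each starts before the other ends.
Sorted by start: Elena, Amara, Lucia, Jonas, Rohan, Aoife, Felix.
Amara starts after Elena ends — done with Elena.
Lucia starts after Amara ends — done with Amara.
Jonas starts exactly when Lucia ends (back-to-back, no overlap) — done with Lucia.
Rohan starts after Jonas ends — done with Jonas.
Aoife starts after Rohan ends — done with Rohan.
Felix starts after Aoife ends.
Every pair is clear; the schedule has no overlaps.

No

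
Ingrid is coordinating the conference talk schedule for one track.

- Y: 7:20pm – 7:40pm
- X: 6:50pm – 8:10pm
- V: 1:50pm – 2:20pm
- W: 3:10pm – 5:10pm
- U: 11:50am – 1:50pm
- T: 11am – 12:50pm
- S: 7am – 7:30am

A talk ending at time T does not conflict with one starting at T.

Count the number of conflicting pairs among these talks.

2

Sorted by start: S, T, U, V, W, X, Y.
T starts after S ends — done with S.
U starts before T ends → T and U overlap.
V starts after T ends — done with T.
V starts exactly when U ends (back-to-back, no overlap) — done with U.
W starts after V ends — done with V.
X starts after W ends — done with W.
Y starts before X ends → X and Y overlap.
Overlapping pairs: T & U, X & Y — 2 in total.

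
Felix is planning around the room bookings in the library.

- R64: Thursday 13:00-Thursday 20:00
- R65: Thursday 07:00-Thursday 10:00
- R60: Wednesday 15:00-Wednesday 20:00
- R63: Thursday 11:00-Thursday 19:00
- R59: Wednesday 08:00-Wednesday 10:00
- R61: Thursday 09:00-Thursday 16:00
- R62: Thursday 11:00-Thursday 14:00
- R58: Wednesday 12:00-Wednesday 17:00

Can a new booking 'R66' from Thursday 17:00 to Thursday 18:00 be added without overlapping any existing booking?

No — it overlaps R63, R64

R59: ends Wednesday 10:00 at or before R66 starts Thursday 17:00 → clear.
R58: ends Wednesday 17:00 at or before R66 starts Thursday 17:00 → clear.
R60: ends Wednesday 20:00 at or before R66 starts Thursday 17:00 → clear.
R65: ends Thursday 10:00 at or before R66 starts Thursday 17:00 → clear.
R61: ends Thursday 16:00 at or before R66 starts Thursday 17:00 → clear.
R62: ends Thursday 14:00 at or before R66 starts Thursday 17:00 → clear.
R63: starts Thursday 11:00 before R66 ends Thursday 18:00, and ends Thursday 19:00 after R66 starts Thursday 17:00 → overlap.
R64: starts Thursday 13:00 before R66 ends Thursday 18:00, and ends Thursday 20:00 after R66 starts Thursday 17:00 → overlap.
R66 overlaps R63, R64.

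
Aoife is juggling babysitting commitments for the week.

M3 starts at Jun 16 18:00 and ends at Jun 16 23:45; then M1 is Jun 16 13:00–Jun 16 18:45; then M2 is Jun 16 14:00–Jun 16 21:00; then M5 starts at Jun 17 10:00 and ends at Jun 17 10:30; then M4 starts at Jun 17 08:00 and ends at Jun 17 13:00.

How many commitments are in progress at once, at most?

3

Walk through starts and ends in time order (an end at T is processed before a start at T):
Jun 16 13:00 start M1 → 1
Jun 16 14:00 start M2 → 2
Jun 16 18:00 start M3 → 3
Jun 16 18:45 end M1 → 2
Jun 16 21:00 end M2 → 1
Jun 16 23:45 end M3 → 0
Jun 17 08:00 start M4 → 1
Jun 17 10:00 start M5 → 2
Jun 17 10:30 end M5 → 1
Jun 17 13:00 end M4 → 0
Peak is 3, at Jun 16 18:00 (M1, M2, M3).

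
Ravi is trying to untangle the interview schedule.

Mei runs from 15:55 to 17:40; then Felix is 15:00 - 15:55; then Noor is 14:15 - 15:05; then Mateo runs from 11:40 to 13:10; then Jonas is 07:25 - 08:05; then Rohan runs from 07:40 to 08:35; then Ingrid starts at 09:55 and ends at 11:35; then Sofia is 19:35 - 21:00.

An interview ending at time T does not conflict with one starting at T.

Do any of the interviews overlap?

Yes

Sorted by start: Jonas, Rohan, Ingrid, Mateo, Noor, Felix, Mei, Sofia.
Rohan starts before Jonas ends → Jonas and Rohan overlap.
That's a conflict, so the schedule is not conflict-free.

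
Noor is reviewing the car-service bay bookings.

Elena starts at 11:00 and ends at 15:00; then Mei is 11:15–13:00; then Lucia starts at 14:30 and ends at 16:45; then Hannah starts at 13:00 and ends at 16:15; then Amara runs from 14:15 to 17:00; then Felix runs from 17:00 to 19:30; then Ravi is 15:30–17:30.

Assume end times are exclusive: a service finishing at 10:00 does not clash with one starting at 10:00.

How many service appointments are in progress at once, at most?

4

Sweep the timeline, counting +1 at each start and −1 at each end (ends before starts at a tie):
11:00 start Elena → 1
11:15 start Mei → 2
13:00 end Mei → 1
13:00 start Hannah → 2
14:15 start Amara → 3
14:30 start Lucia → 4
15:00 end Elena → 3
15:30 start Ravi → 4
16:15 end Hannah → 3
16:45 end Lucia → 2
17:00 end Amara → 1
17:00 start Felix → 2
17:30 end Ravi → 1
19:30 end Felix → 0
Peak is 4, at 14:30 (Amara, Elena, Hannah, Lucia).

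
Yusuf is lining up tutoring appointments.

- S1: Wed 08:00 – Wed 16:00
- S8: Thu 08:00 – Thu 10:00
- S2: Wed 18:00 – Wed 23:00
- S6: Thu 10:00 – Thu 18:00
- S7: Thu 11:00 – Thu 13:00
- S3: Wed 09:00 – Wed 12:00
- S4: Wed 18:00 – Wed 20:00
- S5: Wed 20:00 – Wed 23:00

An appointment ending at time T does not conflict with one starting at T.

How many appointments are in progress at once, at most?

Walk through starts and ends in time order (an end at T is processed before a start at T):
Wed 08:00 start S1 → 1
Wed 09:00 start S3 → 2
Wed 12:00 end S3 → 1
Wed 16:00 end S1 → 0
Wed 18:00 start S2 → 1
Wed 18:00 start S4 → 2
Wed 20:00 end S4 → 1
Wed 20:00 start S5 → 2
Wed 23:00 end S2 → 1
Wed 23:00 end S5 → 0
Thu 08:00 start S8 → 1
Thu 10:00 end S8 → 0
Thu 10:00 start S6 → 1
Thu 11:00 start S7 → 2
Thu 13:00 end S7 → 1
Thu 18:00 end S6 → 0
Peak is 2, at Wed 09:00 (S1, S3).

2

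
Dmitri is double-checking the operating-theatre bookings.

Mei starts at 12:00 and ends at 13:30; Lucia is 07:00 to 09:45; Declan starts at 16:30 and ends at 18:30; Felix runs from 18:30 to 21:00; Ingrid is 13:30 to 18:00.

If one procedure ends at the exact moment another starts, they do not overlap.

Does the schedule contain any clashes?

Yes

Sorted by start: Lucia, Mei, Ingrid, Declan, Felix.
Mei starts after Lucia ends, so Lucia has no further overlaps.
Ingrid starts exactly when Mei ends (back-to-back, no overlap), so Mei has no further overlaps.
Declan starts before Ingrid ends → Ingrid and Declan overlap.
That's a conflict, so the schedule is not conflict-free.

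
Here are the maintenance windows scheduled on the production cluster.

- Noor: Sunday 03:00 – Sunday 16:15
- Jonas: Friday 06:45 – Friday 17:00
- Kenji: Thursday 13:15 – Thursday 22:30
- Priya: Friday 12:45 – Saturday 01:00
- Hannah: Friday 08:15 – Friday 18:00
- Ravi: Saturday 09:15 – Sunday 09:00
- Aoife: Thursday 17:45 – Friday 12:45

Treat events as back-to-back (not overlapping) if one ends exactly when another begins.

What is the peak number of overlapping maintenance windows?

3

Walk through starts and ends in time order (an end at T is processed before a start at T):
Thursday 13:15 start Kenji → 1
Thursday 17:45 start Aoife → 2
Thursday 22:30 end Kenji → 1
Friday 06:45 start Jonas → 2
Friday 08:15 start Hannah → 3
Friday 12:45 end Aoife → 2
Friday 12:45 start Priya → 3
Friday 17:00 end Jonas → 2
Friday 18:00 end Hannah → 1
Saturday 01:00 end Priya → 0
Saturday 09:15 start Ravi → 1
Sunday 03:00 start Noor → 2
Sunday 09:00 end Ravi → 1
Sunday 16:15 end Noor → 0
Peak is 3, at Friday 08:15 (Aoife, Hannah, Jonas).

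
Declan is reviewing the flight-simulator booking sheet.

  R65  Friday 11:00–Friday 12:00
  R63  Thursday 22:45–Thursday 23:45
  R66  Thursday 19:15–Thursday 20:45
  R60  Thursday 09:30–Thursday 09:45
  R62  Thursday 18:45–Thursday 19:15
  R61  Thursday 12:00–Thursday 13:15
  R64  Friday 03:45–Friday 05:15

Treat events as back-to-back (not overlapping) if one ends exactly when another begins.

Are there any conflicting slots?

No

Sorted by start: R60, R61, R62, R66, R63, R64, R65.
R61 starts after R60 ends; R60 is clear from here.
R62 starts after R61 ends; R61 is clear from here.
R66 starts exactly when R62 ends (back-to-back, no overlap); R62 is clear from here.
R63 starts after R66 ends; R66 is clear from here.
R64 starts after R63 ends; R63 is clear from here.
R65 starts after R64 ends.
Every pair is clear; the schedule has no overlaps.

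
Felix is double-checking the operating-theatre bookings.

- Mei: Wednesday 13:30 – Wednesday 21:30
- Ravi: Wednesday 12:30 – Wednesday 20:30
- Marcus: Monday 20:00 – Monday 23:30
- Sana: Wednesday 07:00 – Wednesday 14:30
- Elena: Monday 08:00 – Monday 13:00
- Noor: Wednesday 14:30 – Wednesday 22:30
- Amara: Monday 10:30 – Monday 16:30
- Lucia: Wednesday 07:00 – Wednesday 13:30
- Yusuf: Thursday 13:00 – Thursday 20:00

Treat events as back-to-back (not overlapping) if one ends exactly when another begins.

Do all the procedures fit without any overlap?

No

Sorted by start: Elena, Amara, Marcus, Lucia, Sana, Ravi, Mei, Noor, Yusuf.
Amara starts before Elena ends → Elena and Amara overlap.
That's a conflict, so the schedule is not conflict-free.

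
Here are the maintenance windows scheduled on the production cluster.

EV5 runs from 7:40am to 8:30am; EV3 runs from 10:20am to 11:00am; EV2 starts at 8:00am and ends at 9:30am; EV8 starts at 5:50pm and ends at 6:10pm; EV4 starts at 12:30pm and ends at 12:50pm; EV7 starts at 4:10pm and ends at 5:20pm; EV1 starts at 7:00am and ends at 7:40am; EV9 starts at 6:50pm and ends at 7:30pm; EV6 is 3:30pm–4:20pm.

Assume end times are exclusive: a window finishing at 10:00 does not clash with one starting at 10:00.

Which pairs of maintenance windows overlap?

Check each pair: they overlap iff neither finishes before the other starts.
Sorted by start: EV1, EV5, EV2, EV3, EV4, EV6, EV7, EV8, EV9.
EV5 starts exactly when EV1 ends (back-to-back, no overlap) — done with EV1.
EV2 starts before EV5 ends → EV5 and EV2 overlap.
EV3 starts after EV5 ends — done with EV5.
EV3 starts after EV2 ends — done with EV2.
EV4 starts after EV3 ends — done with EV3.
EV6 starts after EV4 ends — done with EV4.
EV7 starts before EV6 ends → EV6 and EV7 overlap.
EV8 starts after EV6 ends — done with EV6.
EV8 starts after EV7 ends — done with EV7.
EV9 starts after EV8 ends.

EV2 & EV5, EV6 & EV7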